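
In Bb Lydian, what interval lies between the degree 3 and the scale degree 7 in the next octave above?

P12

Bb lydian: Bb C D E F G A.
The degree 3 is D and the degree 7 (up an octave) is A.
Counting 12 letters and 19 half steps from D gives a perfect twelfth.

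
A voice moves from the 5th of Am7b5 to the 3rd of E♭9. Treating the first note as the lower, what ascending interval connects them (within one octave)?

major third

The 5th of Am7b5 is E♭; the 3rd of E♭9 is G.
From E♭ to G is 4 semitones, exactly the major third.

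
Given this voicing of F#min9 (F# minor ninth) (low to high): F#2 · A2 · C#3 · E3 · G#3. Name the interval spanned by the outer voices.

major ninth

The outer voices are F#2 and G#3.
From F# to G# is 14 semitones, exactly the major ninth.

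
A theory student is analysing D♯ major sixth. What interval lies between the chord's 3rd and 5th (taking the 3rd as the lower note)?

The chord tones of D♯6 are D♯ F𝄪 A♯ B♯.
That puts F𝄪 below A♯.
F𝄪 up to A♯ is 3 semitones, a half step narrower than a major third, so the interval is minor.

minor 3rd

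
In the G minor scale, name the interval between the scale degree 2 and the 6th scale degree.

The scale runs G A Bb C D Eb F.
So we need the interval from A up to Eb.
From A to Eb: 6 semitones over a fifth = diminished.

d5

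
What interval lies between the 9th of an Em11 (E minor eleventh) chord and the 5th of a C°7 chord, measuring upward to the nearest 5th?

The 9th of Em11 (E minor eleventh) is F♯; the 5th of C°7 is G♭.
2 letter names make it a second; at 0 semitones (a whole step narrower than major) the quality is diminished.

diminished second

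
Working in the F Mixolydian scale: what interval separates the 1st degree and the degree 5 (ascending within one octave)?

P5

Spelling the F Mixolydian scale: F G A Bb C D Eb.
The 1st degree is F and the scale degree 5 is C.
From F to C is 7 semitones, exactly the perfect fifth.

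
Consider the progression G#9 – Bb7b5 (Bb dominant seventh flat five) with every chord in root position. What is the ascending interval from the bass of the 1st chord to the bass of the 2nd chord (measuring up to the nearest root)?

diminished third

The roots are G# and Bb.
3 letter names make it a third; at 2 semitones (a whole step narrower than major) the quality is diminished.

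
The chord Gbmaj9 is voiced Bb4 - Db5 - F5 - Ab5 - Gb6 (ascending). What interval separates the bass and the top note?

minor thirteenth

The outer voices are Bb4 and Gb6.
13 letter names make it a thirteenth; at 20 semitones (a half step narrower than major) the quality is minor.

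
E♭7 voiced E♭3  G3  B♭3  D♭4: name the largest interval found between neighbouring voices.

M3

Adjacent intervals: E♭3→G3 = major third; G3→B♭3 = minor third; B♭3→D♭4 = minor third.
The largest is E♭3 to G3, a major third (4 semitones).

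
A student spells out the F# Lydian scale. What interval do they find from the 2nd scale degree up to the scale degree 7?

major 6th

F# lydian: F# G# A# B# C# D# E#.
2nd scale degree = G#; scale degree 7 = E#.
G# up to E# spans 6 letter names and 9 semitones — a major sixth.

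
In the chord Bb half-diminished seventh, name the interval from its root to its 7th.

Bbø7 is spelled Bb Db Fb Ab.
So we need the interval from Bb up to Ab.
7 letter names make it a seventh; at 10 semitones (a half step narrower than major) the quality is minor.

minor seventh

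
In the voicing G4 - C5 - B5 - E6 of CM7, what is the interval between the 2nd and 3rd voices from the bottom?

M7

Those voices are C5 and B5.
From C to B is 11 semitones, exactly the major seventh.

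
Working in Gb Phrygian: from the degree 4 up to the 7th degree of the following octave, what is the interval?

The scale runs Gb Abb Bbb Cb Db Ebb Fb.
That puts Cb below Fb.
Cb up to Fb spans 11 letter names and 17 semitones — a perfect eleventh.

perfect eleventh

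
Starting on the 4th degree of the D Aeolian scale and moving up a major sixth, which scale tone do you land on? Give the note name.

E

The scale is D E F G A Bb C.
The 4th degree is G; a major sixth above that is E — scale degree 2.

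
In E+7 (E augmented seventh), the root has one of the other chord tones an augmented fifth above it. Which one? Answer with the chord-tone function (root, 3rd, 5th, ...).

E7#5 is spelled E, G#, B#, D.
The root is E. An augmented fifth above E is B#.
B# is the chord's 5th.

5th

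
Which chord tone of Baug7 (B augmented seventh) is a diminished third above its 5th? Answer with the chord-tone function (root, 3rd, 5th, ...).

B7#5: B D# F## A.
The 5th is F##. A diminished third above F## is A.
A is the chord's 7th.

7th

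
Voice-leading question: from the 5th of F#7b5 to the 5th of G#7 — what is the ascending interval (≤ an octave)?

augmented 2nd

The 5th of F#7b5 is C; the 5th of G#7 is D#.
C up to D# is 3 semitones, a half step wider than a major second, so the interval is augmented.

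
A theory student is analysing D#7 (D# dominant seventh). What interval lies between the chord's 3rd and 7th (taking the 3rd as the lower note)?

diminished fifth

The chord tones of D#7 are D#, F##, A#, C#.
The 3rd is F## and the 7th is C#.
5 letter names make it a fifth; at 6 semitones (a half step narrower than perfect) the quality is diminished.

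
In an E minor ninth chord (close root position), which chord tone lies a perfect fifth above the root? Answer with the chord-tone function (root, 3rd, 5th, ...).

E minor ninth: E–G–B–D–F#.
The root is E. A perfect fifth above E is B.
B is the chord's 5th.

5th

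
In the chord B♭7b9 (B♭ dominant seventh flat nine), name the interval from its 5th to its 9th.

d5

The chord tones of B♭ dominant seventh flat nine are B♭–D–F–A♭–C♭.
The 5th is F and the 9th is C♭.
5 letter names make it a fifth; at 6 semitones (a half step narrower than perfect) the quality is diminished.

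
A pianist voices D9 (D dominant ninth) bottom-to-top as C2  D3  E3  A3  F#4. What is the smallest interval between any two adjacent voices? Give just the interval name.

Adjacent intervals: C2→D3 = major ninth; D3→E3 = major second; E3→A3 = perfect fourth; A3→F#4 = major sixth.
The smallest is D3 to E3, a major second (2 semitones).

major second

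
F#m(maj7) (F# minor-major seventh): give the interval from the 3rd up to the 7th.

augmented fifth

Spelling the chord: F#-A-C#-E#.
The 3rd is A and the 7th is E#.
5 letter names make it a fifth; at 8 semitones (a half step wider than perfect) the quality is augmented.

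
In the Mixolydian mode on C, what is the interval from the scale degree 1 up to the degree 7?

minor seventh

The scale runs C D E F G A Bb.
That puts C below Bb.
From C to Bb: 10 semitones over a seventh = minor.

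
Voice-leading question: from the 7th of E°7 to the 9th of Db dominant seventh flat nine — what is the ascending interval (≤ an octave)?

minor second

The 7th of E°7 is Db; the 9th of Db dominant seventh flat nine is Ebb.
2 letter names make it a second; at 1 semitone (a half step narrower than major) the quality is minor.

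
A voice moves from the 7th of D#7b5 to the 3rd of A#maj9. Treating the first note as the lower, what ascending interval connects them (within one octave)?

augmented unison

The 7th of D#7b5 is C#; the 3rd of A#maj9 is C##.
From C# to C##: 1 semitone over a unison = augmented.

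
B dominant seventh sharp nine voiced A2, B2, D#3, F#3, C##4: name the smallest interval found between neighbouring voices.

Adjacent intervals: A2→B2 = major second; B2→D#3 = major third; D#3→F#3 = minor third; F#3→C##4 = augmented fifth.
The smallest is A2 to B2, a major second (2 semitones).

major second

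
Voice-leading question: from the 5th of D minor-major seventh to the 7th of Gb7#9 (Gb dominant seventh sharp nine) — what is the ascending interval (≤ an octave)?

diminished 6th

The 5th of D minor-major seventh is A; the 7th of Gb7#9 (Gb dominant seventh sharp nine) is Fb.
A up to Fb is 7 semitones, a whole step narrower than a major sixth, so the interval is diminished.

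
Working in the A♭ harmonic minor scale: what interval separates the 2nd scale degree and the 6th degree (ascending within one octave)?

diminished fifth

The scale runs A♭ B♭ C♭ D♭ E♭ F♭ G.
That puts B♭ below F♭.
B♭ up to F♭ is 6 semitones, a half step narrower than a perfect fifth, so the interval is diminished.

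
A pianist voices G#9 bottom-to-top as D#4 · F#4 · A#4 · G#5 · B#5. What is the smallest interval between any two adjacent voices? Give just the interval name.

minor third

Adjacent intervals: D#4→F#4 = minor third; F#4→A#4 = major third; A#4→G#5 = minor seventh; G#5→B#5 = major third.
The smallest is D#4 to F#4, a minor third (3 semitones).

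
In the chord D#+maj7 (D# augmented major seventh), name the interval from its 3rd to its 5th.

Spelling the chord: D# F## A## C##.
So we need the interval from F## up to A##.
From F## to A## is 4 semitones, exactly the major third.

major third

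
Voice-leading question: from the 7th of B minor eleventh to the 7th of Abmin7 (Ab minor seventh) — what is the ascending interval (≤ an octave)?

diminished seventh

The 7th of B minor eleventh is A; the 7th of Abmin7 (Ab minor seventh) is Gb.
A up to Gb is 9 semitones, a whole step narrower than a major seventh, so the interval is diminished.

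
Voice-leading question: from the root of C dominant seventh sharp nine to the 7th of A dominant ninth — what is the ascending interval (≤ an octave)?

C dominant seventh sharp nine has C as its root, and A dominant ninth has G as its 7th.
C up to G spans 5 letter names and 7 semitones — a perfect fifth.

perfect fifth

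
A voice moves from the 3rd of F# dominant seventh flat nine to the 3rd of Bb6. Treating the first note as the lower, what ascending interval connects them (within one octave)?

F# dominant seventh flat nine has A# as its 3rd, and Bb6 has D as its 3rd.
A# up to D is 4 semitones, a half step narrower than a perfect fourth, so the interval is diminished.

diminished fourth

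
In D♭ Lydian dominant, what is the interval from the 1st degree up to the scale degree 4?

augmented 4th

D♭ lydian dominant: D♭ E♭ F G A♭ B♭ C♭.
So we need the interval from D♭ up to G.
4 letter names make it a fourth; at 6 semitones (a half step wider than perfect) the quality is augmented.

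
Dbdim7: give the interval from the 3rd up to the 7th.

Db diminished seventh: Db–Fb–Abb–Cbb.
The 3rd is Fb and the 7th is Cbb.
Fb up to Cbb is 6 semitones, a half step narrower than a perfect fifth, so the interval is diminished.

diminished fifth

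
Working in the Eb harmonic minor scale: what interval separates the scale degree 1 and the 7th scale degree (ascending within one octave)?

Spelling the Eb harmonic minor scale: Eb F Gb Ab Bb Cb D.
The scale degree 1 is Eb and the 7th degree is D.
Eb up to D spans 7 letter names and 11 semitones — a major seventh.

major 7th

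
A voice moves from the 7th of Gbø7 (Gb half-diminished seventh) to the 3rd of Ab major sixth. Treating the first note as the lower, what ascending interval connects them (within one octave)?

augmented 5th

Gbø7 (Gb half-diminished seventh) has Fb as its 7th, and Ab major sixth has C as its 3rd.
Fb up to C is 8 semitones, a half step wider than a perfect fifth, so the interval is augmented.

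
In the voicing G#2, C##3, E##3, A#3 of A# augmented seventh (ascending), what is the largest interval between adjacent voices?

Adjacent intervals: G#2→C##3 = augmented fourth; C##3→E##3 = major third; E##3→A#3 = diminished fourth.
The largest is G#2 to C##3, an augmented fourth (6 semitones).

A4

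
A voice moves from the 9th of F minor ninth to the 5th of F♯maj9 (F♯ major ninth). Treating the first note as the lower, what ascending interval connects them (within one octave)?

The 9th of F minor ninth is G; the 5th of F♯maj9 (F♯ major ninth) is C♯.
G up to C♯ is 6 semitones, a half step wider than a perfect fourth, so the interval is augmented.

augmented fourth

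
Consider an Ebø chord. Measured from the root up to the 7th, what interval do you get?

Ebø7 (Eb half-diminished seventh) is spelled Eb, Gb, Bbb, Db.
The root is Eb and the 7th is Db.
7 letter names make it a seventh; at 10 semitones (a half step narrower than major) the quality is minor.

minor seventh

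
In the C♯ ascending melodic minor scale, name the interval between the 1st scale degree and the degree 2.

major second

C♯ melodic minor: C♯ D♯ E F♯ G♯ A♯ B♯.
The 1st scale degree is C♯ and the scale degree 2 is D♯.
C♯ up to D♯ spans 2 letter names and 2 semitones — a major second.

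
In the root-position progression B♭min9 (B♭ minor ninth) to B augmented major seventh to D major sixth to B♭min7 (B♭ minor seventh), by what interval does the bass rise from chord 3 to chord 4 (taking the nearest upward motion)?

The roots are D and B♭.
D up to B♭ is 8 semitones, a half step narrower than a major sixth, so the interval is minor.

minor 6th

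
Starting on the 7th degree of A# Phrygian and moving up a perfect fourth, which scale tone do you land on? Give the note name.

C#

The scale is A# B C# D# E# F# G#.
The 7th degree is G#; a perfect fourth above that is C# — scale degree 3.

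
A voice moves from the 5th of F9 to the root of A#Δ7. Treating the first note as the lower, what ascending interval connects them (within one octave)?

F9 has C as its 5th, and A#Δ7 has A# as its root.
6 letter names make it a sixth; at 10 semitones (a half step wider than major) the quality is augmented.

augmented sixth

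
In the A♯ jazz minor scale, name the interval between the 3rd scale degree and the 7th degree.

Spelling the A♯ jazz minor scale: A♯ B♯ C♯ D♯ E♯ F𝄪 G𝄪.
The 3rd scale degree is C♯ and the 7th scale degree is G𝄪.
C♯ up to G𝄪 is 8 semitones, a half step wider than a perfect fifth, so the interval is augmented.

augmented fifth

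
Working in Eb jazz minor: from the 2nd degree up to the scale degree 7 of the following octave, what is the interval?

Eb melodic minor: Eb F Gb Ab Bb C D.
That puts F below D.
From F to D is 21 semitones, exactly the major thirteenth.

major thirteenth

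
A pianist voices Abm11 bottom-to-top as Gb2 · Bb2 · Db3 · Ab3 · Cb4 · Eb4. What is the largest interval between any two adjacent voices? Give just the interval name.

Adjacent intervals: Gb2→Bb2 = major third; Bb2→Db3 = minor third; Db3→Ab3 = perfect fifth; Ab3→Cb4 = minor third; Cb4→Eb4 = major third.
The largest is Db3 to Ab3, a perfect fifth (7 semitones).

perfect fifth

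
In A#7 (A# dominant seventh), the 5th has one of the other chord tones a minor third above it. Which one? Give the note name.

A# dominant seventh is spelled A#-C##-E#-G#.
The 5th is E#. A minor third above E# is G#.
G# is the chord's 7th.

G#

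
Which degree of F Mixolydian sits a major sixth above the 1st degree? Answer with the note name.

The scale is F G A Bb C D Eb.
The 1st degree is F; a major sixth above that is D — scale degree 6.

D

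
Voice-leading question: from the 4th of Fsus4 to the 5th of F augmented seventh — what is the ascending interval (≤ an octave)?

A2

Fsus4 has Bb as its 4th, and F augmented seventh has C# as its 5th.
2 letter names make it a second; at 3 semitones (a half step wider than major) the quality is augmented.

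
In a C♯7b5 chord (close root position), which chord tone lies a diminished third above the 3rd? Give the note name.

C♯7b5 (C♯ dominant seventh flat five) is spelled C♯, E♯, G, B.
The 3rd is E♯. A diminished third above E♯ is G.
G is the chord's 5th.

G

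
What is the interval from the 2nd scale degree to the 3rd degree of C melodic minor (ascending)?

minor 2nd

The scale runs C D Eb F G A B.
The 2nd scale degree is D and the degree 3 is Eb.
D up to Eb is 1 semitone, a half step narrower than a major second, so the interval is minor.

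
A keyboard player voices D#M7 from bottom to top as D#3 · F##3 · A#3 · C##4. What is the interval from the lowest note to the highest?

The outer voices are D#3 and C##4.
From D# to C## is 11 semitones, exactly the major seventh.

major 7th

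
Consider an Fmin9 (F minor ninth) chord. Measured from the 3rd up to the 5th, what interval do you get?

Fm9: F A♭ C E♭ G.
So we need the interval from A♭ up to C.
Counting 3 letters and 4 half steps from A♭ gives a major third.

major third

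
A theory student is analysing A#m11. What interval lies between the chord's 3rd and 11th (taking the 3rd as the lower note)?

major ninth

A#m11: A# C# E# G# B# D#.
The 3rd is C# and the 11th is D#.
Counting 9 letters and 14 half steps from C# gives a major ninth.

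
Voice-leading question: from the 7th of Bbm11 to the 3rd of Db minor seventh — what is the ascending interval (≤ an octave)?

The 7th of Bbm11 is Ab; the 3rd of Db minor seventh is Fb.
From Ab to Fb: 8 semitones over a sixth = minor.

minor sixth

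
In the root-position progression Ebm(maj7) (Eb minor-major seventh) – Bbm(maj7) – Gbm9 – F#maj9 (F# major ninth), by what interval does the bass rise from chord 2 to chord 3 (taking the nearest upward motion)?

minor sixth

The roots are Bb and Gb.
6 letter names make it a sixth; at 8 semitones (a half step narrower than major) the quality is minor.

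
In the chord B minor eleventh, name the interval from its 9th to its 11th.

Spelling the chord: B-D-F#-A-C#-E.
So we need the interval from C# up to E.
3 letter names make it a third; at 3 semitones (a half step narrower than major) the quality is minor.

minor 3rd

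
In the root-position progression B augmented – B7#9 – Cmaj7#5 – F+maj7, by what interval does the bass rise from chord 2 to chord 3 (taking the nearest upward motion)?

The roots are B and C.
2 letter names make it a second; at 1 semitone (a half step narrower than major) the quality is minor.

minor second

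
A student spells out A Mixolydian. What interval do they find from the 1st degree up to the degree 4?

P4

Spelling A Mixolydian: A B C# D E F# G.
That puts A below D.
Counting 4 letters and 5 half steps from A gives a perfect fourth.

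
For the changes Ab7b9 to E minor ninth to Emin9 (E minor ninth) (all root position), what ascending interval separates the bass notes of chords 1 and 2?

augmented fifth

The roots are Ab and E.
From Ab to E: 8 semitones over a fifth = augmented.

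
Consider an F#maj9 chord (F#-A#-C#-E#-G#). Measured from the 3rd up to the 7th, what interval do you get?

perfect fifth

That puts A# below E#.
A# up to E# spans 5 letter names and 7 semitones — a perfect fifth.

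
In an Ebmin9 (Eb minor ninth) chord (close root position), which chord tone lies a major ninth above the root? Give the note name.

Spelling the chord: Eb, Gb, Bb, Db, F.
The root is Eb. A major ninth above Eb is F.
F is the chord's 9th.

F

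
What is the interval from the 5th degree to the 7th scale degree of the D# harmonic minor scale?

D# harmonic minor: D# E# F# G# A# B C##.
That puts A# below C##.
Counting 3 letters and 4 half steps from A# gives a major third.

major third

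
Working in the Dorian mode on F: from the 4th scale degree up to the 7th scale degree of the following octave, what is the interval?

F dorian: F G Ab Bb C D Eb.
So we need the interval from Bb up to Eb.
From Bb to Eb is 17 semitones, exactly the perfect eleventh.

P11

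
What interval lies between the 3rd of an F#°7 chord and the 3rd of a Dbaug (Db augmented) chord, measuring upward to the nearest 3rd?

F#°7 has A as its 3rd, and Dbaug (Db augmented) has F as its 3rd.
From A to F: 8 semitones over a sixth = minor.

m6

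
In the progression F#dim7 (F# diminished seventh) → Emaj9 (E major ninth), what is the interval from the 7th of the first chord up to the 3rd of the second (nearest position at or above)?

The 7th of F#dim7 (F# diminished seventh) is Eb; the 3rd of Emaj9 (E major ninth) is G#.
From Eb to G#: 5 semitones over a third = augmented.

augmented third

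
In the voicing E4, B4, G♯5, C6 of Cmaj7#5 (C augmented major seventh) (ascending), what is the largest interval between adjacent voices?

major sixth

Adjacent intervals: E4→B4 = perfect fifth; B4→G♯5 = major sixth; G♯5→C6 = diminished fourth.
The largest is B4 to G♯5, a major sixth (9 semitones).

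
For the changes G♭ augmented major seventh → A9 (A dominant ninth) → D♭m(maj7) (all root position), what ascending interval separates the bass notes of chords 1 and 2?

The roots are G♭ and A.
G♭ up to A is 3 semitones, a half step wider than a major second, so the interval is augmented.

A2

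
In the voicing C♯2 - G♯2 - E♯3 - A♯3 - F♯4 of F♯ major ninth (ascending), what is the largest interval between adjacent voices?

major sixth

Adjacent intervals: C♯2→G♯2 = perfect fifth; G♯2→E♯3 = major sixth; E♯3→A♯3 = perfect fourth; A♯3→F♯4 = minor sixth.
The largest is G♯2 to E♯3, a major sixth (9 semitones).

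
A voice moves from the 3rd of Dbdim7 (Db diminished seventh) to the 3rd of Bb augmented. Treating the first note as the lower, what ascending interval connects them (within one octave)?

The 3rd of Dbdim7 (Db diminished seventh) is Fb; the 3rd of Bb augmented is D.
From Fb to D: 10 semitones over a sixth = augmented.

augmented sixth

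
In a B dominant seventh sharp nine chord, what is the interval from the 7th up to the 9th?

augmented 3rd

The chord tones of B7#9 (B dominant seventh sharp nine) are B D# F# A C##.
That puts A below C##.
A up to C## is 5 semitones, a half step wider than a major third, so the interval is augmented.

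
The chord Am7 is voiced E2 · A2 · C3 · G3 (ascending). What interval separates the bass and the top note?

minor tenth

The outer voices are E2 and G3.
From E to G: 15 semitones over a tenth = minor.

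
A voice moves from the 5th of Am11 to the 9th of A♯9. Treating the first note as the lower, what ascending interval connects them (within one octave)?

The 5th of Am11 is E; the 9th of A♯9 is B♯.
E up to B♯ is 8 semitones, a half step wider than a perfect fifth, so the interval is augmented.

augmented fifth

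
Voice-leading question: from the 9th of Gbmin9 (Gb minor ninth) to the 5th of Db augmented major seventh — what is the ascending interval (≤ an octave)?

The 9th of Gbmin9 (Gb minor ninth) is Ab; the 5th of Db augmented major seventh is A.
From Ab to A: 1 semitone over a unison = augmented.

augmented unison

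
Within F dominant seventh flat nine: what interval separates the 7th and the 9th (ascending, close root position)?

F dominant seventh flat nine is spelled F A C E♭ G♭.
7th = E♭; 9th = G♭.
3 letter names make it a third; at 3 semitones (a half step narrower than major) the quality is minor.

minor third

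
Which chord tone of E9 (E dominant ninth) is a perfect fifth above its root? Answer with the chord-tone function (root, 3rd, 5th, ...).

5th

E dominant ninth: E, G#, B, D, F#.
The root is E. A perfect fifth above E is B.
B is the chord's 5th.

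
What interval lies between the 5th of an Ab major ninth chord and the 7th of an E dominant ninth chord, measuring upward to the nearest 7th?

major seventh

The 5th of Ab major ninth is Eb; the 7th of E dominant ninth is D.
From Eb to D is 11 semitones, exactly the major seventh.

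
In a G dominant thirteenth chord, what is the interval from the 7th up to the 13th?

major 7th

The chord tones of G13 are G, B, D, F, A, E.
That puts F below E.
F up to E spans 7 letter names and 11 semitones — a major seventh.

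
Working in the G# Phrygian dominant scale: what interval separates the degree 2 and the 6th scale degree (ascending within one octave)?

G# phrygian dominant: G# A B# C# D# E F#.
Degree 2 = A; scale degree 6 = E.
A up to E spans 5 letter names and 7 semitones — a perfect fifth.

perfect 5th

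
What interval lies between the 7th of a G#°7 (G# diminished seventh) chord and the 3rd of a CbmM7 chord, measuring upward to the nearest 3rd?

G#°7 (G# diminished seventh) has F as its 7th, and CbmM7 has Ebb as its 3rd.
F up to Ebb is 9 semitones, a whole step narrower than a major seventh, so the interval is diminished.

diminished seventh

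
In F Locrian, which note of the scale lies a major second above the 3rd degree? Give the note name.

Bb

The scale is F Gb Ab Bb Cb Db Eb.
The 3rd degree is Ab; a major second above that is Bb — scale degree 4.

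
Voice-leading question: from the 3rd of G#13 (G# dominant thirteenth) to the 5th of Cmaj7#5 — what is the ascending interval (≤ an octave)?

minor 6th

G#13 (G# dominant thirteenth) has B# as its 3rd, and Cmaj7#5 has G# as its 5th.
6 letter names make it a sixth; at 8 semitones (a half step narrower than major) the quality is minor.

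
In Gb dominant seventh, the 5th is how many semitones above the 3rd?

Gb7 (Gb dominant seventh): Gb Bb Db Fb.
Bb to Db is a minor third: 3 semitones.

3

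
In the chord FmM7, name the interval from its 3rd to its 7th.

The chord tones of Fm(maj7) are F A♭ C E.
So we need the interval from A♭ up to E.
5 letter names make it a fifth; at 8 semitones (a half step wider than perfect) the quality is augmented.

augmented fifth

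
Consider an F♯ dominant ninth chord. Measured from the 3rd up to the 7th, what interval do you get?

diminished fifth

F♯9 (F♯ dominant ninth): F♯ A♯ C♯ E G♯.
3rd = A♯; 7th = E.
From A♯ to E: 6 semitones over a fifth = diminished.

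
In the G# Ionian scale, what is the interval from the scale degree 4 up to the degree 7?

The scale runs G# A# B# C# D# E# F##.
That puts C# below F##.
From C# to F##: 6 semitones over a fourth = augmented.

A4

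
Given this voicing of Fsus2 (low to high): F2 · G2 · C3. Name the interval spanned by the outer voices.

The outer voices are F2 and C3.
F up to C spans 5 letter names and 7 semitones — a perfect fifth.

perfect fifth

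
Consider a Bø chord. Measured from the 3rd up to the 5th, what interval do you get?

The chord tones of Bm7b5 are B-D-F-A.
The 3rd is D and the 5th is F.
From D to F: 3 semitones over a third = minor.

m3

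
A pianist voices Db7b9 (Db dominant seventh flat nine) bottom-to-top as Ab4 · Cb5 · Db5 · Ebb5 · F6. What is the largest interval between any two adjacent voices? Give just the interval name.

augmented 9th

Adjacent intervals: Ab4→Cb5 = minor third; Cb5→Db5 = major second; Db5→Ebb5 = minor second; Ebb5→F6 = augmented ninth.
The largest is Ebb5 to F6, an augmented ninth (15 semitones).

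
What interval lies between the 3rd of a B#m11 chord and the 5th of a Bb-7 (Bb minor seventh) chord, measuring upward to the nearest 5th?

The 3rd of B#m11 is D#; the 5th of Bb-7 (Bb minor seventh) is F.
3 letter names make it a third; at 2 semitones (a whole step narrower than major) the quality is diminished.

d3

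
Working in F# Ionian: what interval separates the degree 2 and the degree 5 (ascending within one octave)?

P4

F# major: F# G# A# B C# D# E#.
That puts G# below C#.
From G# to C# is 5 semitones, exactly the perfect fourth.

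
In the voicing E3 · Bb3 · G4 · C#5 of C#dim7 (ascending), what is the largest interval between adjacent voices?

Adjacent intervals: E3→Bb3 = diminished fifth; Bb3→G4 = major sixth; G4→C#5 = augmented fourth.
The largest is Bb3 to G4, a major sixth (9 semitones).

major 6th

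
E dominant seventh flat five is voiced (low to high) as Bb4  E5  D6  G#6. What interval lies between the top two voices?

A4

Those voices are D6 and G#6.
D up to G# is 6 semitones, a half step wider than a perfect fourth, so the interval is augmented.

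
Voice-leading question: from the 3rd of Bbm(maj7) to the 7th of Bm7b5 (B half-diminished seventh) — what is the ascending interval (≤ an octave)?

The 3rd of Bbm(maj7) is Db; the 7th of Bm7b5 (B half-diminished seventh) is A.
5 letter names make it a fifth; at 8 semitones (a half step wider than perfect) the quality is augmented.

augmented fifth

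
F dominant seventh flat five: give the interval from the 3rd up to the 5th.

Spelling the chord: F–A–Cb–Eb.
The 3rd is A and the 5th is Cb.
3 letter names make it a third; at 2 semitones (a whole step narrower than major) the quality is diminished.

diminished third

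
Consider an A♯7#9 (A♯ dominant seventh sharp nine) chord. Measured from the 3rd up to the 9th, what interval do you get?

Spelling the chord: A♯-C𝄪-E♯-G♯-B𝄪.
So we need the interval from C𝄪 up to B𝄪.
C𝄪 up to B𝄪 spans 7 letter names and 11 semitones — a major seventh.

major seventh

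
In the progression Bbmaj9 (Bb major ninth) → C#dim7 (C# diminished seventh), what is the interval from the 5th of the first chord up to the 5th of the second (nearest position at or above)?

M2

The 5th of Bbmaj9 (Bb major ninth) is F; the 5th of C#dim7 (C# diminished seventh) is G.
Counting 2 letters and 2 half steps from F gives a major second.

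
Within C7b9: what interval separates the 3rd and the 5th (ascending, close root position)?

The chord tones of C7b9 are C E G B♭ D♭.
The 3rd is E and the 5th is G.
E up to G is 3 semitones, a half step narrower than a major third, so the interval is minor.

minor third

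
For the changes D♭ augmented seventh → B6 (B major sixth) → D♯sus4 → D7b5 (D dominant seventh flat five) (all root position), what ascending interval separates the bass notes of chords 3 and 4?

The roots are D♯ and D.
From D♯ to D: 11 semitones over an octave = diminished.

diminished octave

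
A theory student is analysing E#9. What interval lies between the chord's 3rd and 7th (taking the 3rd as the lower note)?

E#9: E# G## B# D# F##.
The 3rd is G## and the 7th is D#.
From G## to D#: 6 semitones over a fifth = diminished.
This 3–7 tritone is the characteristic tension at the heart of the dominant sound.

d5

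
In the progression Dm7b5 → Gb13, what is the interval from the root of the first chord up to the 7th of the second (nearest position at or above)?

diminished third

Dm7b5 has D as its root, and Gb13 has Fb as its 7th.
3 letter names make it a third; at 2 semitones (a whole step narrower than major) the quality is diminished.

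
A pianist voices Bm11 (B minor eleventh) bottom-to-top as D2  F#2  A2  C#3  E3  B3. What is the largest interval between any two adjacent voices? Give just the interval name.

Adjacent intervals: D2→F#2 = major third; F#2→A2 = minor third; A2→C#3 = major third; C#3→E3 = minor third; E3→B3 = perfect fifth.
The largest is E3 to B3, a perfect fifth (7 semitones).

perfect fifth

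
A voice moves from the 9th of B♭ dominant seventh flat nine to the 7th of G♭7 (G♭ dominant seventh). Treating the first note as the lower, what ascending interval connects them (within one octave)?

perfect fourth

The 9th of B♭ dominant seventh flat nine is C♭; the 7th of G♭7 (G♭ dominant seventh) is F♭.
From C♭ to F♭ is 5 semitones, exactly the perfect fourth.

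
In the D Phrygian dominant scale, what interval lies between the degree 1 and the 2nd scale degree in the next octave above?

minor ninth

D phrygian dominant: D Eb F# G A Bb C.
The degree 1 is D and the 2nd scale degree (up an octave) is Eb.
D up to Eb is 13 semitones, a half step narrower than a major ninth, so the interval is minor.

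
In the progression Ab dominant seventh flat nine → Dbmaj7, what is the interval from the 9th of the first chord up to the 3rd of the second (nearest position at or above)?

Ab dominant seventh flat nine has Bbb as its 9th, and Dbmaj7 has F as its 3rd.
Bbb up to F is 8 semitones, a half step wider than a perfect fifth, so the interval is augmented.

A5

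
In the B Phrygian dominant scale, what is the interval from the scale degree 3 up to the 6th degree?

The scale runs B C D# E F# G A.
So we need the interval from D# up to G.
From D# to G: 4 semitones over a fourth = diminished.

diminished fourth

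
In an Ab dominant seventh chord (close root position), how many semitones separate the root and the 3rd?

Ab dominant seventh is spelled Ab–C–Eb–Gb.
Ab to C is a major third: 4 semitones.

4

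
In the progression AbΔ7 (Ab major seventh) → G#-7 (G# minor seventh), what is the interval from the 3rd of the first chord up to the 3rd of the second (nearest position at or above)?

major 7th

AbΔ7 (Ab major seventh) has C as its 3rd, and G#-7 (G# minor seventh) has B as its 3rd.
Counting 7 letters and 11 half steps from C gives a major seventh.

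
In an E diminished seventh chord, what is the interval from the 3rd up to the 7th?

d5

Edim7 (E diminished seventh): E-G-Bb-Db.
So we need the interval from G up to Db.
From G to Db: 6 semitones over a fifth = diminished.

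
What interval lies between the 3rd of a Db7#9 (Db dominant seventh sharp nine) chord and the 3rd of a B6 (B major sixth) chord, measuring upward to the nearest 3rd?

A6

Db7#9 (Db dominant seventh sharp nine) has F as its 3rd, and B6 (B major sixth) has D# as its 3rd.
From F to D#: 10 semitones over a sixth = augmented.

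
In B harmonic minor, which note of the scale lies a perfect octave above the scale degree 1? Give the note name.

B

The scale is B C# D E F# G A#.
The scale degree 1 is B; a perfect octave above that is B — scale degree 1.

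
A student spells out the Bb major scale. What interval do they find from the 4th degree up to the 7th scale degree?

augmented fourth

The scale runs Bb C D Eb F G A.
The 4th degree is Eb and the degree 7 is A.
From Eb to A: 6 semitones over a fourth = augmented.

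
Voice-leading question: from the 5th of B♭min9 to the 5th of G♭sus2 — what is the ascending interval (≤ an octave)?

minor sixth

B♭min9 has F as its 5th, and G♭sus2 has D♭ as its 5th.
From F to D♭: 8 semitones over a sixth = minor.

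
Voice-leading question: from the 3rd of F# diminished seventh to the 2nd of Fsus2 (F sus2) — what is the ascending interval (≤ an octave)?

minor seventh

The 3rd of F# diminished seventh is A; the 2nd of Fsus2 (F sus2) is G.
A up to G is 10 semitones, a half step narrower than a major seventh, so the interval is minor.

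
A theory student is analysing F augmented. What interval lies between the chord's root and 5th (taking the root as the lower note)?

The chord tones of Faug (F augmented) are F–A–C#.
So we need the interval from F up to C#.
5 letter names make it a fifth; at 8 semitones (a half step wider than perfect) the quality is augmented.

A5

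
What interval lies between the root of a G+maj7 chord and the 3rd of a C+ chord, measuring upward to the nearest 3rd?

major sixth

The root of G+maj7 is G; the 3rd of C+ is E.
G up to E spans 6 letter names and 9 semitones — a major sixth.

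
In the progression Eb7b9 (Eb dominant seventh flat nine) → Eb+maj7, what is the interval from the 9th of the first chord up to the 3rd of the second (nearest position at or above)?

Eb7b9 (Eb dominant seventh flat nine) has Fb as its 9th, and Eb+maj7 has G as its 3rd.
2 letter names make it a second; at 3 semitones (a half step wider than major) the quality is augmented.

augmented 2nd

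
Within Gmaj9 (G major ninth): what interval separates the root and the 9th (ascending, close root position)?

Gmaj9 is spelled G-B-D-F#-A.
The root is G and the 9th is A.
Counting 9 letters and 14 half steps from G gives a major ninth.

M9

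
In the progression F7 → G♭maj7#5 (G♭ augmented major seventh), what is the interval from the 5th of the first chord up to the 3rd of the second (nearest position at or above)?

minor 7th

F7 has C as its 5th, and G♭maj7#5 (G♭ augmented major seventh) has B♭ as its 3rd.
From C to B♭: 10 semitones over a seventh = minor.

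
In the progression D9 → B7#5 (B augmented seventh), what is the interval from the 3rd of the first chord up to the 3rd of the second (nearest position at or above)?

M6

The 3rd of D9 is F♯; the 3rd of B7#5 (B augmented seventh) is D♯.
Counting 6 letters and 9 half steps from F♯ gives a major sixth.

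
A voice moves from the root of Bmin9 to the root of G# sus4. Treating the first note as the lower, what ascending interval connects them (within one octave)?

The root of Bmin9 is B; the root of G# sus4 is G#.
Counting 6 letters and 9 half steps from B gives a major sixth.

major sixth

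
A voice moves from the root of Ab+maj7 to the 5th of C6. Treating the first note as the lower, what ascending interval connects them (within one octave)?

major seventh

The root of Ab+maj7 is Ab; the 5th of C6 is G.
Ab up to G spans 7 letter names and 11 semitones — a major seventh.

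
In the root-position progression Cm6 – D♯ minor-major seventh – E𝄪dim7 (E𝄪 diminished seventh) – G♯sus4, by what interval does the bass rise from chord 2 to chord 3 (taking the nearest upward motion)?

augmented second

The roots are D♯ and E𝄪.
From D♯ to E𝄪: 3 semitones over a second = augmented.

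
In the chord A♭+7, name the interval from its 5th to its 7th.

diminished third

A♭+7 (A♭ augmented seventh) is spelled A♭, C, E, G♭.
So we need the interval from E up to G♭.
From E to G♭: 2 semitones over a third = diminished.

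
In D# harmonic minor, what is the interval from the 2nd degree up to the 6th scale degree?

diminished fifth

D# harmonic minor: D# E# F# G# A# B C##.
That puts E# below B.
From E# to B: 6 semitones over a fifth = diminished.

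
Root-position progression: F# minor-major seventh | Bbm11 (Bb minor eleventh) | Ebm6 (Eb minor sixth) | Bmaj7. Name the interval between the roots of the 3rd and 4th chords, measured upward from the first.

The roots are Eb and B.
5 letter names make it a fifth; at 8 semitones (a half step wider than perfect) the quality is augmented.

augmented fifth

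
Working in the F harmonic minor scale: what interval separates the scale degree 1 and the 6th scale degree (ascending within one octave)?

minor 6th

Spelling the F harmonic minor scale: F G Ab Bb C Db E.
So we need the interval from F up to Db.
F up to Db is 8 semitones, a half step narrower than a major sixth, so the interval is minor.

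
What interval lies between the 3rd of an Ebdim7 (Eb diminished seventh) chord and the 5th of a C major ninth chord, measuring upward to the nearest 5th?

Ebdim7 (Eb diminished seventh) has Gb as its 3rd, and C major ninth has G as its 5th.
Gb up to G is 1 semitone, a half step wider than a perfect unison, so the interval is augmented.

A1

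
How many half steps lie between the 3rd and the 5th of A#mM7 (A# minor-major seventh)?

4

A#m(maj7) (A# minor-major seventh): A#-C#-E#-G##.
C# to E# is a major third: 4 semitones.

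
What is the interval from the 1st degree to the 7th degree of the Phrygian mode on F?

m7

Spelling the Phrygian mode on F: F G♭ A♭ B♭ C D♭ E♭.
So we need the interval from F up to E♭.
From F to E♭: 10 semitones over a seventh = minor.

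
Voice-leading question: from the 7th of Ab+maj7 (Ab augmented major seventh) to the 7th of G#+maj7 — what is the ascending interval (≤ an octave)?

The 7th of Ab+maj7 (Ab augmented major seventh) is G; the 7th of G#+maj7 is F##.
From G to F##: 12 semitones over a seventh = augmented.

augmented seventh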